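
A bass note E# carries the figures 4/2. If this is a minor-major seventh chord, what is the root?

F#

The figures 4/2 mean the seventh of the chord is in the bass. If E# is the seventh of a minor-major seventh chord, the root is F# (chord tones F#–A–C#–E#).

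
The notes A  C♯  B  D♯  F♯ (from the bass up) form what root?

The distinct letter names are A, C#, B, D#, F#. Arranged as a stack of thirds they read B–D#–F#–A–C#, so B is the root (a B dominant ninth chord).

B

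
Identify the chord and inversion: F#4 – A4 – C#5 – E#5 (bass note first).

The pitch classes F#, A, C#, E# arrange in thirds as F#–A–C#–E#: an F# minor-major seventh chord.
F# is the root of F# minor-major seventh; root in the bass means root position (figured bass 7).

F# minor-major seventh, root position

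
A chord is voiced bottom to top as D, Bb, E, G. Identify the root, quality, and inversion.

The pitch classes D, Bb, E, G arrange in thirds as E–G–Bb–D: an E half-diminished seventh chord.
With the seventh (D) in the bass, the chord is in third inversion (figured bass 4/2).

E half-diminished seventh, third inversion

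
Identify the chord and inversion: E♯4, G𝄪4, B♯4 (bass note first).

The distinct note names are E#, G##, B#. Stacked in thirds they read E#–G##–B#, which is a major triad on E#.
The lowest note is E#, the root of the chord, so this is root position (figured bass 5/3).

E# major, root position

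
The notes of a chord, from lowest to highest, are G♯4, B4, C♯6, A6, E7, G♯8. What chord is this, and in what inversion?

Reducing to letter names: G#, B, C#, A, E. These stack in thirds as A–C#–E–G#–B — an A major ninth chord.
G# is the seventh of A major ninth; seventh in the bass means third inversion.

A major ninth, third inversion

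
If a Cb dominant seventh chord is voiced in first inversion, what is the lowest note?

Cb dominant seventh is Cb–Eb–Gb–Bbb. First inversion places the third in the bass: Eb.

Eb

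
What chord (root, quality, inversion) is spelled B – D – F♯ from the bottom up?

Reducing to letter names: B, D, F#. These stack in thirds as B–D–F# — a B minor triad.
The lowest note is B, the root of the chord, so this is root position (figured bass 5/3).

B minor, root position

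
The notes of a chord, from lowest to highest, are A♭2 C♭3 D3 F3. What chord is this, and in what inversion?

D diminished seventh, second inversion

The distinct note names are Ab, Cb, D, F. Stacked in thirds they read D–F–Ab–Cb, which is a diminished seventh chord on D.
Ab is the fifth of D diminished seventh; fifth in the bass means second inversion (figured bass 4/3).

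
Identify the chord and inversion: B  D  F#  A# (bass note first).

The distinct note names are B, D, F#, A#. Stacked in thirds they read B–D–F#–A#, which is a minor-major seventh chord on B.
The lowest note is B, the root of the chord, so this is root position (figured bass 7).

B minor-major seventh, root position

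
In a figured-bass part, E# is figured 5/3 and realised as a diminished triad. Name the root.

E#

The figures 5/3 mean the root of the chord is in the bass. If E# is the root of a diminished triad, the root is E# (chord tones E#–G#–B).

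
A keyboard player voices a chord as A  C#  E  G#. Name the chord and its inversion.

The pitch classes A, C#, E, G# arrange in thirds as A–C#–E–G#: an A major seventh chord.
A is the root of A major seventh; root in the bass means root position (figured bass 7).

A major seventh, root position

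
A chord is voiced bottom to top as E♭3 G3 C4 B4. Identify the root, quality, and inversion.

C minor-major seventh, first inversion

The distinct note names are Eb, G, C, B. Stacked in thirds they read C–Eb–G–B, which is a minor-major seventh chord on C.
With the third (Eb) in the bass, the chord is in first inversion (figured bass 6/5).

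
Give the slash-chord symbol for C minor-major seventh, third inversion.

Cm(maj7)/B

Third inversion of C minor-major seventh has the seventh (B) in the bass. As a slash chord: Cm(maj7)/B.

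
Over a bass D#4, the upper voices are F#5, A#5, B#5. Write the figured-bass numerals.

6/5

The notes D#, F#, A#, B# stack in thirds as B#–D#–F#–A# — a B# half-diminished seventh chord. The bass D# is the third, so this is first inversion: figured 6/5.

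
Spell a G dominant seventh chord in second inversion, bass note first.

Spelling G dominant seventh: G–B–D–F. In second inversion the fifth is bass, giving D, F, G, B from the bottom.

D, F, G, B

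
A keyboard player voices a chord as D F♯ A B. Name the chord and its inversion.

B minor seventh, first inversion

The pitch classes D, F#, A, B arrange in thirds as B–D–F#–A: a B minor seventh chord.
D is the third of B minor seventh; third in the bass means first inversion (figured bass 6/5).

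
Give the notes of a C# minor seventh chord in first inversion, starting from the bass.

E, G#, B, C#

The chord tones are C#–E–G#–B. With the third (E) lowest for first inversion: E, G#, B, C#.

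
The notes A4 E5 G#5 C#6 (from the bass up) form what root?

A

The distinct letter names are A, E, G#, C#. Arranged as a stack of thirds they read A–C#–E–G#, so A is the root (an A major seventh chord).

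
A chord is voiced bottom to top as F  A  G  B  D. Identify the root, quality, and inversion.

The pitch classes F, A, G, B, D arrange in thirds as G–B–D–F–A: a G dominant ninth chord.
The lowest note is F, the seventh of the chord, so this is third inversion.

G dominant ninth, third inversion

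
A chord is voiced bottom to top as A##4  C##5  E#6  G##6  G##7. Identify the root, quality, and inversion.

A## half-diminished seventh, root position

Reducing to letter names: A##, C##, E#, G##. These stack in thirds as A##–C##–E#–G## — an A## half-diminished seventh chord.
With the root (A##) in the bass, the chord is in root position (figured bass 7).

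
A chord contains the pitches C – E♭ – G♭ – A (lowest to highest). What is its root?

A

C, Eb, Gb, A are the tones of an A diminished seventh chord (A–C–Eb–Gb), making A the root.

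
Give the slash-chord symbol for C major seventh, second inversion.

Second inversion of C major seventh has the fifth (G) in the bass. As a slash chord: Cmaj7/G.

Cmaj7/G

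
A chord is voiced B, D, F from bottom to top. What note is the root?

B

B, D, F are the tones of a B diminished triad (B–D–F), making B the root.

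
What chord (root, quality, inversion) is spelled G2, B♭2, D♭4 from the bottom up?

The pitch classes G, Bb, Db arrange in thirds as G–Bb–Db: a G diminished triad.
With the root (G) in the bass, the chord is in root position (figured bass 5/3).

G diminished, root position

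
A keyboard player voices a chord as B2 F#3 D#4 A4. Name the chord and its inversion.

The distinct note names are B, F#, D#, A. Stacked in thirds they read B–D#–F#–A, which is a dominant seventh chord on B.
With the root (B) in the bass, the chord is in root position (figured bass 7).

B dominant seventh, root position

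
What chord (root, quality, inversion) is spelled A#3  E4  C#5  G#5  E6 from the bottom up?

Reducing to letter names: A#, E, C#, G#. These stack in thirds as A#–C#–E–G# — an A# half-diminished seventh chord.
With the root (A#) in the bass, the chord is in root position (figured bass 7).

A# half-diminished seventh, root position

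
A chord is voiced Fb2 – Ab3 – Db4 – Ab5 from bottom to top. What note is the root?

Reordering Fb, Ab, Db into stacked thirds gives Db–Fb–Ab; the bottom of that stack, Db, is the root.

Db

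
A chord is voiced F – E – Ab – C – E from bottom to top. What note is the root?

F, E, Ab, C are the tones of an F minor-major seventh chord (F–Ab–C–E), making F the root.

F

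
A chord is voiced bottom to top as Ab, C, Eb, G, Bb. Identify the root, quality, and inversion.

Ab major ninth, root position

Reducing to letter names: Ab, C, Eb, G, Bb. These stack in thirds as Ab–C–Eb–G–Bb — an Ab major ninth chord.
Ab is the root of Ab major ninth; root in the bass means root position.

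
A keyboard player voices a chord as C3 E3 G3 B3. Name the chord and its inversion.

C major seventh, root position

The distinct note names are C, E, G, B. Stacked in thirds they read C–E–G–B, which is a major seventh chord on C.
The lowest note is C, the root of the chord, so this is root position (figured bass 7).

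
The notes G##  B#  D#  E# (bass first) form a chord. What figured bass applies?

The notes G##, B#, D#, E# stack in thirds as E#–G##–B#–D# — an E# dominant seventh chord. The bass G## is the third, so this is first inversion: figured 6/5.

6/5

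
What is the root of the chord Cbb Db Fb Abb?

Db

Reordering Cbb, Db, Fb, Abb into stacked thirds gives Db–Fb–Abb–Cbb; the bottom of that stack, Db, is the root.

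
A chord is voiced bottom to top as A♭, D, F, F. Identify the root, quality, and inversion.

D diminished, second inversion

The distinct note names are Ab, D, F. Stacked in thirds they read D–F–Ab, which is a diminished triad on D.
With the fifth (Ab) in the bass, the chord is in second inversion (figured bass 6/4).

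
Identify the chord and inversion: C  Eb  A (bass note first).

A diminished, first inversion

The pitch classes C, Eb, A arrange in thirds as A–C–Eb: an A diminished triad.
The lowest note is C, the third of the chord, so this is first inversion (figured bass 6).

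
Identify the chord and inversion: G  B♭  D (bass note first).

The distinct note names are G, Bb, D. Stacked in thirds they read G–Bb–D, which is a minor triad on G.
With the root (G) in the bass, the chord is in root position (figured bass 5/3).

G minor, root position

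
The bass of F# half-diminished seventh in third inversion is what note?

E

The seventh of F# half-diminished seventh (F#–A–C–E) is E; that is the bass in third inversion.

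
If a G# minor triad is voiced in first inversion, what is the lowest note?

The third of G# minor (G#–B–D#) is B; that is the bass in first inversion.

B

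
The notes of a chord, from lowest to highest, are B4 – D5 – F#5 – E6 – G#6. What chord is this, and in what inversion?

E dominant ninth, second inversion

The pitch classes B, D, F#, E, G# arrange in thirds as E–G#–B–D–F#: an E dominant ninth chord.
With the fifth (B) in the bass, the chord is in second inversion.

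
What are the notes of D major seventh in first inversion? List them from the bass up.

F#, A, C#, D

The chord tones are D–F#–A–C#. With the third (F#) lowest for first inversion: F#, A, C#, D.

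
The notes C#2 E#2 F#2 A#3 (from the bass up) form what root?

F#

C#, E#, F#, A# are the tones of an F# major seventh chord (F#–A#–C#–E#), making F# the root.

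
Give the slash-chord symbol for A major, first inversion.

First inversion of A major has the third (C#) in the bass. As a slash chord: Amaj/C#.

Amaj/C#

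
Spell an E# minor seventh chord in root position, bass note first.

E#, G#, B#, D#

Spelling E# minor seventh: E#–G#–B#–D#. In root position the root is bass, giving E#, G#, B#, D# from the bottom.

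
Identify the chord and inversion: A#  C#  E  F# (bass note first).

F# dominant seventh, first inversion

The pitch classes A#, C#, E, F# arrange in thirds as F#–A#–C#–E: an F# dominant seventh chord.
With the third (A#) in the bass, the chord is in first inversion (figured bass 6/5).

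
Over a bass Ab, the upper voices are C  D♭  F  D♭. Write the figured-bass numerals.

The notes Ab, C, Db, F stack in thirds as Db–F–Ab–C — a Db major seventh chord. The bass Ab is the fifth, so this is second inversion: figured 4/3.

4/3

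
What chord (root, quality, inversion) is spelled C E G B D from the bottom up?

The distinct note names are C, E, G, B, D. Stacked in thirds they read C–E–G–B–D, which is a major ninth chord on C.
C is the root of C major ninth; root in the bass means root position.

C major ninth, root position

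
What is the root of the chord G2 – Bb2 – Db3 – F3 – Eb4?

G, Bb, Db, F, Eb are the tones of an Eb dominant ninth chord (Eb–G–Bb–Db–F), making Eb the root.

Eb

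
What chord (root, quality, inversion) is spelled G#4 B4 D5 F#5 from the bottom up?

The distinct note names are G#, B, D, F#. Stacked in thirds they read G#–B–D–F#, which is a half-diminished seventh chord on G#.
The lowest note is G#, the root of the chord, so this is root position (figured bass 7).

G# half-diminished seventh, root position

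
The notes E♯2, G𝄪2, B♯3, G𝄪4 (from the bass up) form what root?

E#

The distinct letter names are E#, G##, B#. Arranged as a stack of thirds they read E#–G##–B#, so E# is the root (an E# major triad).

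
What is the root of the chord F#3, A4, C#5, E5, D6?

The distinct letter names are F#, A, C#, E, D. Arranged as a stack of thirds they read D–F#–A–C#–E, so D is the root (a D major ninth chord).

D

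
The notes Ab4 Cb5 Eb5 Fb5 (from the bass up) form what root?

Fb

The distinct letter names are Ab, Cb, Eb, Fb. Arranged as a stack of thirds they read Fb–Ab–Cb–Eb, so Fb is the root (an Fb major seventh chord).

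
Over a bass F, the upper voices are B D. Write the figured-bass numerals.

6/4

The notes F, B, D stack in thirds as B–D–F — a B diminished triad. The bass F is the fifth, so this is second inversion: figured 6/4.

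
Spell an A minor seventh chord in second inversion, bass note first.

Spelling A minor seventh: A–C–E–G. In second inversion the fifth is bass, giving E, G, A, C from the bottom.

E, G, A, C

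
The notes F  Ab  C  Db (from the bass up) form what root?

The distinct letter names are F, Ab, C, Db. Arranged as a stack of thirds they read Db–F–Ab–C, so Db is the root (a Db major seventh chord).

Db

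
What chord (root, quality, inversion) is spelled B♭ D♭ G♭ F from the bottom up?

Reducing to letter names: Bb, Db, Gb, F. These stack in thirds as Gb–Bb–Db–F — a Gb major seventh chord.
The lowest note is Bb, the third of the chord, so this is first inversion (figured bass 6/5).

Gb major seventh, first inversion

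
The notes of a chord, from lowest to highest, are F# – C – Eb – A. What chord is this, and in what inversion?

F# diminished seventh, root position

Reducing to letter names: F#, C, Eb, A. These stack in thirds as F#–A–C–Eb — an F# diminished seventh chord.
F# is the root of F# diminished seventh; root in the bass means root position (figured bass 7).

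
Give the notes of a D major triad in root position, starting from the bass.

D, F#, A

D major is D–F#–A. Root position puts the root (D) in the bass, with the remaining tones above: D, F#, A.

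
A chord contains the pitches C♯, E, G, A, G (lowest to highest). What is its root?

A

C#, E, G, A are the tones of an A dominant seventh chord (A–C#–E–G), making A the root.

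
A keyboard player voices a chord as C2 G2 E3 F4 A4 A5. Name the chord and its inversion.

F major ninth, second inversion

The pitch classes C, G, E, F, A arrange in thirds as F–A–C–E–G: an F major ninth chord.
With the fifth (C) in the bass, the chord is in second inversion.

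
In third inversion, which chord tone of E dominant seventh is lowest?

The seventh of E dominant seventh (E–G#–B–D) is D; that is the bass in third inversion.

D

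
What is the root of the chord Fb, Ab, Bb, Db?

Bb

The distinct letter names are Fb, Ab, Bb, Db. Arranged as a stack of thirds they read Bb–Db–Fb–Ab, so Bb is the root (a Bb half-diminished seventh chord).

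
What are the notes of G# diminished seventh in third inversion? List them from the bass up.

G# diminished seventh is G#–B–D–F. Third inversion puts the seventh (F) in the bass, with the remaining tones above: F, G#, B, D.

F, G#, B, D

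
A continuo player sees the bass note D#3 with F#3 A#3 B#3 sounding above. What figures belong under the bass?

6/5

The notes D#, F#, A#, B# stack in thirds as B#–D#–F#–A# — a B# half-diminished seventh chord. The bass D# is the third, so this is first inversion: figured 6/5.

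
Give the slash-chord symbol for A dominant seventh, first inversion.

First inversion of A dominant seventh has the third (C#) in the bass. As a slash chord: A7/C#.

A7/C#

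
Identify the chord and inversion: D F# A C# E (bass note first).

D major ninth, root position

The pitch classes D, F#, A, C#, E arrange in thirds as D–F#–A–C#–E: a D major ninth chord.
With the root (D) in the bass, the chord is in root position.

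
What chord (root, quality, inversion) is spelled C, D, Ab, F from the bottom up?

D half-diminished seventh, third inversion

Reducing to letter names: C, D, Ab, F. These stack in thirds as D–F–Ab–C — a D half-diminished seventh chord.
With the seventh (C) in the bass, the chord is in third inversion (figured bass 4/2).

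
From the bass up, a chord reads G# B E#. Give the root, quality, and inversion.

E# diminished, first inversion

The pitch classes G#, B, E# arrange in thirds as E#–G#–B: an E# diminished triad.
G# is the third of E# diminished; third in the bass means first inversion (figured bass 6).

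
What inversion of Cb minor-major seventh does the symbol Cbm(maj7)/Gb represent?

second inversion

Cbm(maj7)/Gb means Cb minor-major seventh with Gb in the bass. Gb is the fifth of Cb minor-major seventh (Cb–Ebb–Gb–Bb), so this is second inversion.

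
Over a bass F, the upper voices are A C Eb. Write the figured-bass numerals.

7

The notes F, A, C, Eb stack in thirds as F–A–C–Eb — an F dominant seventh chord. The bass F is the root, so this is root position: figured 7.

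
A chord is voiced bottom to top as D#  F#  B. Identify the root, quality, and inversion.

Reducing to letter names: D#, F#, B. These stack in thirds as B–D#–F# — a B major triad.
The lowest note is D#, the third of the chord, so this is first inversion (figured bass 6).

B major, first inversion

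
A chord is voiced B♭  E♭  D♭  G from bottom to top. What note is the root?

Bb, Eb, Db, G are the tones of an Eb dominant seventh chord (Eb–G–Bb–Db), making Eb the root.

Eb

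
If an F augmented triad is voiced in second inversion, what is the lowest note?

C#

In second inversion the fifth is lowest. For F augmented (F–A–C#) that is C#.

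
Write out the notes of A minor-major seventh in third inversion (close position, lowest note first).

Spelling A minor-major seventh: A–C–E–G#. In third inversion the seventh is bass, giving G#, A, C, E from the bottom.

G#, A, C, E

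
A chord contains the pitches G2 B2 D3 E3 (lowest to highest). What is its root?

G, B, D, E are the tones of an E minor seventh chord (E–G–B–D), making E the root.

E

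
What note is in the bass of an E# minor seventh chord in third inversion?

D#

The seventh of E# minor seventh (E#–G#–B#–D#) is D#; that is the bass in third inversion.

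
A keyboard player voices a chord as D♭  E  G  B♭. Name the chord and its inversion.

The distinct note names are Db, E, G, Bb. Stacked in thirds they read E–G–Bb–Db, which is a diminished seventh chord on E.
The lowest note is Db, the seventh of the chord, so this is third inversion (figured bass 4/2).

E diminished seventh, third inversion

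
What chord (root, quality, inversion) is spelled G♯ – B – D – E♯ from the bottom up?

The distinct note names are G#, B, D, E#. Stacked in thirds they read E#–G#–B–D, which is a diminished seventh chord on E#.
G# is the third of E# diminished seventh; third in the bass means first inversion (figured bass 6/5).

E# diminished seventh, first inversion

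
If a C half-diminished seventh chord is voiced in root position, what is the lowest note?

C half-diminished seventh is C–Eb–Gb–Bb. Root position places the root in the bass: C.

C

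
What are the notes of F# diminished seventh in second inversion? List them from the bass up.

The chord tones are F#–A–C–Eb. With the fifth (C) lowest for second inversion: C, Eb, F#, A.

C, Eb, F#, A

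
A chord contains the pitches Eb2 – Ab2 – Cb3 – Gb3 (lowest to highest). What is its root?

The distinct letter names are Eb, Ab, Cb, Gb. Arranged as a stack of thirds they read Ab–Cb–Eb–Gb, so Ab is the root (an Ab minor seventh chord).

Ab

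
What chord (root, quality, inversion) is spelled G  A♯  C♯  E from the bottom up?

A# diminished seventh, third inversion

Reducing to letter names: G, A#, C#, E. These stack in thirds as A#–C#–E–G — an A# diminished seventh chord.
With the seventh (G) in the bass, the chord is in third inversion (figured bass 4/2).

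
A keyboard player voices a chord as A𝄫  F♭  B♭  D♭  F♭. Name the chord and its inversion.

Bb diminished seventh, third inversion

Reducing to letter names: Abb, Fb, Bb, Db. These stack in thirds as Bb–Db–Fb–Abb — a Bb diminished seventh chord.
Abb is the seventh of Bb diminished seventh; seventh in the bass means third inversion (figured bass 4/2).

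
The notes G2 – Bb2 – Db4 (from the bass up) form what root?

G

G, Bb, Db are the tones of a G diminished triad (G–Bb–Db), making G the root.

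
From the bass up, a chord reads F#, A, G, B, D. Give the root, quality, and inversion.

G major ninth, third inversion

Reducing to letter names: F#, A, G, B, D. These stack in thirds as G–B–D–F#–A — a G major ninth chord.
F# is the seventh of G major ninth; seventh in the bass means third inversion.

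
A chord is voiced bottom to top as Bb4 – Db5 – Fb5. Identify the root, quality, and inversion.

The pitch classes Bb, Db, Fb arrange in thirds as Bb–Db–Fb: a Bb diminished triad.
With the root (Bb) in the bass, the chord is in root position (figured bass 5/3).

Bb diminished, root position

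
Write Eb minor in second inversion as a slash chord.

Second inversion of Eb minor has the fifth (Bb) in the bass. As a slash chord: Ebm/Bb.

Ebm/Bb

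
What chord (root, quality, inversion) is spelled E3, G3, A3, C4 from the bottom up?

The distinct note names are E, G, A, C. Stacked in thirds they read A–C–E–G, which is a minor seventh chord on A.
The lowest note is E, the fifth of the chord, so this is second inversion (figured bass 4/3).

A minor seventh, second inversion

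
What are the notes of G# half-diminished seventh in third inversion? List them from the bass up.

F#, G#, B, D

The chord tones are G#–B–D–F#. With the seventh (F#) lowest for third inversion: F#, G#, B, D.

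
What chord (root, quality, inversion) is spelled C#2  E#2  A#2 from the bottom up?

A# minor, first inversion

The distinct note names are C#, E#, A#. Stacked in thirds they read A#–C#–E#, which is a minor triad on A#.
With the third (C#) in the bass, the chord is in first inversion (figured bass 6).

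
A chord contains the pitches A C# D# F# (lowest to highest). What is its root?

D#

Reordering A, C#, D#, F# into stacked thirds gives D#–F#–A–C#; the bottom of that stack, D#, is the root.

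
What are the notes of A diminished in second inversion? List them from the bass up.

Eb, A, C

Spelling A diminished: A–C–Eb. In second inversion the fifth is bass, giving Eb, A, C from the bottom.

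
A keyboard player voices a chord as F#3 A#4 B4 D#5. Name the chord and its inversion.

B major seventh, second inversion

The pitch classes F#, A#, B, D# arrange in thirds as B–D#–F#–A#: a B major seventh chord.
F# is the fifth of B major seventh; fifth in the bass means second inversion (figured bass 4/3).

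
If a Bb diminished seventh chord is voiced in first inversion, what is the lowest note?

Db

In first inversion the third is lowest. For Bb diminished seventh (Bb–Db–Fb–Abb) that is Db.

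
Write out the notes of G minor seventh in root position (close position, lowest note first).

The chord tones are G–Bb–D–F. With the root (G) lowest for root position: G, Bb, D, F.

G, Bb, D, F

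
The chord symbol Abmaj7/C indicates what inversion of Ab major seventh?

first inversion

Abmaj7/C means Ab major seventh with C in the bass. C is the third of Ab major seventh (Ab–C–Eb–G), so this is first inversion.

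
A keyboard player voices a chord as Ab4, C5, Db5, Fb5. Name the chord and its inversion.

Reducing to letter names: Ab, C, Db, Fb. These stack in thirds as Db–Fb–Ab–C — a Db minor-major seventh chord.
The lowest note is Ab, the fifth of the chord, so this is second inversion (figured bass 4/3).

Db minor-major seventh, second inversion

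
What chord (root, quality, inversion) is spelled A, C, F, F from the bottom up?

The distinct note names are A, C, F. Stacked in thirds they read F–A–C, which is a major triad on F.
A is the third of F major; third in the bass means first inversion (figured bass 6).

F major, first inversion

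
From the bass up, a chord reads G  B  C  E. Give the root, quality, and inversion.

The pitch classes G, B, C, E arrange in thirds as C–E–G–B: a C major seventh chord.
The lowest note is G, the fifth of the chord, so this is second inversion (figured bass 4/3).

C major seventh, second inversion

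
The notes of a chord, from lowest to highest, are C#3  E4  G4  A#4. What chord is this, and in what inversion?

Reducing to letter names: C#, E, G, A#. These stack in thirds as A#–C#–E–G — an A# diminished seventh chord.
The lowest note is C#, the third of the chord, so this is first inversion (figured bass 6/5).

A# diminished seventh, first inversion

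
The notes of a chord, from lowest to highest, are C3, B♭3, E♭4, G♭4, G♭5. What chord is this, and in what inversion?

Reducing to letter names: C, Bb, Eb, Gb. These stack in thirds as C–Eb–Gb–Bb — a C half-diminished seventh chord.
With the root (C) in the bass, the chord is in root position (figured bass 7).

C half-diminished seventh, root position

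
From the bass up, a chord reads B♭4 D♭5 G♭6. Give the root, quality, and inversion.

Gb major, first inversion

The pitch classes Bb, Db, Gb arrange in thirds as Gb–Bb–Db: a Gb major triad.
Bb is the third of Gb major; third in the bass means first inversion (figured bass 6).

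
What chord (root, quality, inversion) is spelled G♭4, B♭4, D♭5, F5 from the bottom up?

Gb major seventh, root position

The distinct note names are Gb, Bb, Db, F. Stacked in thirds they read Gb–Bb–Db–F, which is a major seventh chord on Gb.
The lowest note is Gb, the root of the chord, so this is root position (figured bass 7).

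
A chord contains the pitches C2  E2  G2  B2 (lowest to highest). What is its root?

Reordering C, E, G, B into stacked thirds gives C–E–G–B; the bottom of that stack, C, is the root.

C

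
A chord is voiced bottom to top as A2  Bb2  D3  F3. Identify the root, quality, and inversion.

Bb major seventh, third inversion

Reducing to letter names: A, Bb, D, F. These stack in thirds as Bb–D–F–A — a Bb major seventh chord.
With the seventh (A) in the bass, the chord is in third inversion (figured bass 4/2).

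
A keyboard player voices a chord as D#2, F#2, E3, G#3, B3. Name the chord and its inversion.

The distinct note names are D#, F#, E, G#, B. Stacked in thirds they read E–G#–B–D#–F#, which is a major ninth chord on E.
With the seventh (D#) in the bass, the chord is in third inversion.

E major ninth, third inversion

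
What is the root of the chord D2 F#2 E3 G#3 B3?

The distinct letter names are D, F#, E, G#, B. Arranged as a stack of thirds they read E–G#–B–D–F#, so E is the root (an E dominant ninth chord).

E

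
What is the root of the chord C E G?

C

C, E, G are the tones of a C major triad (C–E–G), making C the root.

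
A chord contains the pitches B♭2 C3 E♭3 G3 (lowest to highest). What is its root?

The distinct letter names are Bb, C, Eb, G. Arranged as a stack of thirds they read C–Eb–G–Bb, so C is the root (a C minor seventh chord).

C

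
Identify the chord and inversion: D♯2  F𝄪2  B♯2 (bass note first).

The distinct note names are D#, F##, B#. Stacked in thirds they read B#–D#–F##, which is a minor triad on B#.
With the third (D#) in the bass, the chord is in first inversion (figured bass 6).

B# minor, first inversion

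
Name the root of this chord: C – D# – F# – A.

C, D#, F#, A are the tones of a D# diminished seventh chord (D#–F#–A–C), making D# the root.

D#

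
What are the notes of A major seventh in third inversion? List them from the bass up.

Spelling A major seventh: A–C#–E–G#. In third inversion the seventh is bass, giving G#, A, C#, E from the bottom.

G#, A, C#, E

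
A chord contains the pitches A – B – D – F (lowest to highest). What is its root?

B

A, B, D, F are the tones of a B half-diminished seventh chord (B–D–F–A), making B the root.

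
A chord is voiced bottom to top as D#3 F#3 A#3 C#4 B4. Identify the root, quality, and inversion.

The distinct note names are D#, F#, A#, C#, B. Stacked in thirds they read B–D#–F#–A#–C#, which is a major ninth chord on B.
The lowest note is D#, the third of the chord, so this is first inversion.

B major ninth, first inversion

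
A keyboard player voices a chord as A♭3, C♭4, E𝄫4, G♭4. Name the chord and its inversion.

Ab half-diminished seventh, root position

The pitch classes Ab, Cb, Ebb, Gb arrange in thirds as Ab–Cb–Ebb–Gb: an Ab half-diminished seventh chord.
Ab is the root of Ab half-diminished seventh; root in the bass means root position (figured bass 7).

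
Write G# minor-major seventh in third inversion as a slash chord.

G#m(maj7)/F##

Third inversion of G# minor-major seventh has the seventh (F##) in the bass. As a slash chord: G#m(maj7)/F##.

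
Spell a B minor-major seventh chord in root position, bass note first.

B, D, F#, A#

The chord tones are B–D–F#–A#. With the root (B) lowest for root position: B, D, F#, A#.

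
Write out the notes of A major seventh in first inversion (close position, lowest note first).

The chord tones are A–C#–E–G#. With the third (C#) lowest for first inversion: C#, E, G#, A.

C#, E, G#, A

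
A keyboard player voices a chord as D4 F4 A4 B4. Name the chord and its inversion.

The distinct note names are D, F, A, B. Stacked in thirds they read B–D–F–A, which is a half-diminished seventh chord on B.
D is the third of B half-diminished seventh; third in the bass means first inversion (figured bass 6/5).

B half-diminished seventh, first inversion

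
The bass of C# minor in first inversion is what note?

E

The third of C# minor (C#–E–G#) is E; that is the bass in first inversion.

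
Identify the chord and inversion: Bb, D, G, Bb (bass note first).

G minor, first inversion

Reducing to letter names: Bb, D, G. These stack in thirds as G–Bb–D — a G minor triad.
The lowest note is Bb, the third of the chord, so this is first inversion (figured bass 6).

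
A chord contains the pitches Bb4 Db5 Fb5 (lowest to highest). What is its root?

Bb

Reordering Bb, Db, Fb into stacked thirds gives Bb–Db–Fb; the bottom of that stack, Bb, is the root.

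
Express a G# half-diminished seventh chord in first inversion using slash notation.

First inversion of G# half-diminished seventh has the third (B) in the bass. As a slash chord: G#ø7/B.

G#ø7/B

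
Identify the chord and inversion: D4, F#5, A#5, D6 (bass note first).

D augmented, root position

The distinct note names are D, F#, A#. Stacked in thirds they read D–F#–A#, which is an augmented triad on D.
With the root (D) in the bass, the chord is in root position (figured bass 5/3).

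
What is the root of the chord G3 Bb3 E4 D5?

E

G, Bb, E, D are the tones of an E half-diminished seventh chord (E–G–Bb–D), making E the root.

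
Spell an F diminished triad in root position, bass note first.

F, Ab, Cb

The chord tones are F–Ab–Cb. With the root (F) lowest for root position: F, Ab, Cb.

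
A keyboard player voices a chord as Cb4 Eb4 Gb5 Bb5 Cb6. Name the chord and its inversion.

Cb major seventh, root position

Reducing to letter names: Cb, Eb, Gb, Bb. These stack in thirds as Cb–Eb–Gb–Bb — a Cb major seventh chord.
Cb is the root of Cb major seventh; root in the bass means root position (figured bass 7).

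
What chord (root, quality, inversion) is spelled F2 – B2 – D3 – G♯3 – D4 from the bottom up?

Reducing to letter names: F, B, D, G#. These stack in thirds as G#–B–D–F — a G# diminished seventh chord.
With the seventh (F) in the bass, the chord is in third inversion (figured bass 4/2).

G# diminished seventh, third inversion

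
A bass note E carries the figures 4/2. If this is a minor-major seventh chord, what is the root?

The figures 4/2 mean the seventh of the chord is in the bass. If E is the seventh of a minor-major seventh chord, the root is F (chord tones F–Ab–C–E).

F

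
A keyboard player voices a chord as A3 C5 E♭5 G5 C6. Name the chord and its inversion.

A half-diminished seventh, root position

Reducing to letter names: A, C, Eb, G. These stack in thirds as A–C–Eb–G — an A half-diminished seventh chord.
A is the root of A half-diminished seventh; root in the bass means root position (figured bass 7).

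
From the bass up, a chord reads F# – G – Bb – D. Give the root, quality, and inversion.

G minor-major seventh, third inversion

Reducing to letter names: F#, G, Bb, D. These stack in thirds as G–Bb–D–F# — a G minor-major seventh chord.
The lowest note is F#, the seventh of the chord, so this is third inversion (figured bass 4/2).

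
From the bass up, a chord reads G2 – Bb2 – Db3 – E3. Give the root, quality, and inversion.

E diminished seventh, first inversion

The pitch classes G, Bb, Db, E arrange in thirds as E–G–Bb–Db: an E diminished seventh chord.
The lowest note is G, the third of the chord, so this is first inversion (figured bass 6/5).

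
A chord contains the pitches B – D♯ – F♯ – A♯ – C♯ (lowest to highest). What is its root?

Reordering B, D#, F#, A#, C# into stacked thirds gives B–D#–F#–A#–C#; the bottom of that stack, B, is the root.

B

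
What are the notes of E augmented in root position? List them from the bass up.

E, G#, B#

The chord tones are E–G#–B#. With the root (E) lowest for root position: E, G#, B#.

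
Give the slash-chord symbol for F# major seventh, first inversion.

First inversion of F# major seventh has the third (A#) in the bass. As a slash chord: F#maj7/A#.

F#maj7/A#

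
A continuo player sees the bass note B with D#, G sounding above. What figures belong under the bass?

The notes B, D#, G stack in thirds as G–B–D# — a G augmented triad. The bass B is the third, so this is first inversion: figured 6.

6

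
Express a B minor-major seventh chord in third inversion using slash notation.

Third inversion of B minor-major seventh has the seventh (A#) in the bass. As a slash chord: Bm(maj7)/A#.

Bm(maj7)/A#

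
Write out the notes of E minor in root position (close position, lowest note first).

E, G, B

E minor is E–G–B. Root position puts the root (E) in the bass, with the remaining tones above: E, G, B.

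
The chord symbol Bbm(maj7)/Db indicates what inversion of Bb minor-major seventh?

Bbm(maj7)/Db means Bb minor-major seventh with Db in the bass. Db is the third of Bb minor-major seventh (Bb–Db–F–A), so this is first inversion.

first inversion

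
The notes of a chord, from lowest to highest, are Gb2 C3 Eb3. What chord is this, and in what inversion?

The distinct note names are Gb, C, Eb. Stacked in thirds they read C–Eb–Gb, which is a diminished triad on C.
With the fifth (Gb) in the bass, the chord is in second inversion (figured bass 6/4).

C diminished, second inversion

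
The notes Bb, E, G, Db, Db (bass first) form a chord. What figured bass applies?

4/3

The notes Bb, E, G, Db stack in thirds as E–G–Bb–Db — an E diminished seventh chord. The bass Bb is the fifth, so this is second inversion: figured 4/3.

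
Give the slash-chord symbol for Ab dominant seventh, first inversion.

Ab7/C

First inversion of Ab dominant seventh has the third (C) in the bass. As a slash chord: Ab7/C.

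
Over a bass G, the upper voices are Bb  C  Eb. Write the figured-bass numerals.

4/3

The notes G, Bb, C, Eb stack in thirds as C–Eb–G–Bb — a C minor seventh chord. The bass G is the fifth, so this is second inversion: figured 4/3.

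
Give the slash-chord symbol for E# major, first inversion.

First inversion of E# major has the third (G##) in the bass. As a slash chord: E#maj/G##.

E#maj/G##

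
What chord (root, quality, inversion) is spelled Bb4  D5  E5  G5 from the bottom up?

E half-diminished seventh, second inversion

The pitch classes Bb, D, E, G arrange in thirds as E–G–Bb–D: an E half-diminished seventh chord.
The lowest note is Bb, the fifth of the chord, so this is second inversion (figured bass 4/3).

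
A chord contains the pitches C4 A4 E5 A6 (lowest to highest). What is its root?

Reordering C, A, E into stacked thirds gives A–C–E; the bottom of that stack, A, is the root.

A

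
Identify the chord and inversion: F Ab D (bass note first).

The distinct note names are F, Ab, D. Stacked in thirds they read D–F–Ab, which is a diminished triad on D.
F is the third of D diminished; third in the bass means first inversion (figured bass 6).

D diminished, first inversion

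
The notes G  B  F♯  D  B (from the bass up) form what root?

G

G, B, F#, D are the tones of a G major seventh chord (G–B–D–F#), making G the root.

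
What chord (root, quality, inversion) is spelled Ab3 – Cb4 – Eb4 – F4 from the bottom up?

F half-diminished seventh, first inversion

Reducing to letter names: Ab, Cb, Eb, F. These stack in thirds as F–Ab–Cb–Eb — an F half-diminished seventh chord.
Ab is the third of F half-diminished seventh; third in the bass means first inversion (figured bass 6/5).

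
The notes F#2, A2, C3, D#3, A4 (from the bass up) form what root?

D#

The distinct letter names are F#, A, C, D#. Arranged as a stack of thirds they read D#–F#–A–C, so D# is the root (a D# diminished seventh chord).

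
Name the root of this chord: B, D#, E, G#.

The distinct letter names are B, D#, E, G#. Arranged as a stack of thirds they read E–G#–B–D#, so E is the root (an E major seventh chord).

E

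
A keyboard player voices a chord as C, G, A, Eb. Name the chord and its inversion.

The distinct note names are C, G, A, Eb. Stacked in thirds they read A–C–Eb–G, which is a half-diminished seventh chord on A.
With the third (C) in the bass, the chord is in first inversion (figured bass 6/5).

A half-diminished seventh, first inversion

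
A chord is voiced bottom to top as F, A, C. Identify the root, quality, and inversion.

The pitch classes F, A, C arrange in thirds as F–A–C: an F major triad.
The lowest note is F, the root of the chord, so this is root position (figured bass 5/3).

F major, root position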